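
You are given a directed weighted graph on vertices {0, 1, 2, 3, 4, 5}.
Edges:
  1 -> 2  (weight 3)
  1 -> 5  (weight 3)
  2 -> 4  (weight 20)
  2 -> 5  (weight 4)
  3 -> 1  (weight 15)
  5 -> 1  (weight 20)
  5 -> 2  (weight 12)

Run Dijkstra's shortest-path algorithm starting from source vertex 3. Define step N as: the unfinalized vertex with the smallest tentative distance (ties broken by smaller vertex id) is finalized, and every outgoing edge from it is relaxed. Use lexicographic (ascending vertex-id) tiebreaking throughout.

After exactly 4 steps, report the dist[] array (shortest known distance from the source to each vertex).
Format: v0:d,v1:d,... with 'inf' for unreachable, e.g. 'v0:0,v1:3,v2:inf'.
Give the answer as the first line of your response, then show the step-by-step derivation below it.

v0:inf,v1:15,v2:18,v3:0,v4:38,v5:18

step 1: dist = v0:inf,v1:15,v2:inf,v3:0,v4:inf,v5:inf
step 2: dist = v0:inf,v1:15,v2:18,v3:0,v4:inf,v5:18
step 3: dist = v0:inf,v1:15,v2:18,v3:0,v4:38,v5:18
step 4: dist = v0:inf,v1:15,v2:18,v3:0,v4:38,v5:18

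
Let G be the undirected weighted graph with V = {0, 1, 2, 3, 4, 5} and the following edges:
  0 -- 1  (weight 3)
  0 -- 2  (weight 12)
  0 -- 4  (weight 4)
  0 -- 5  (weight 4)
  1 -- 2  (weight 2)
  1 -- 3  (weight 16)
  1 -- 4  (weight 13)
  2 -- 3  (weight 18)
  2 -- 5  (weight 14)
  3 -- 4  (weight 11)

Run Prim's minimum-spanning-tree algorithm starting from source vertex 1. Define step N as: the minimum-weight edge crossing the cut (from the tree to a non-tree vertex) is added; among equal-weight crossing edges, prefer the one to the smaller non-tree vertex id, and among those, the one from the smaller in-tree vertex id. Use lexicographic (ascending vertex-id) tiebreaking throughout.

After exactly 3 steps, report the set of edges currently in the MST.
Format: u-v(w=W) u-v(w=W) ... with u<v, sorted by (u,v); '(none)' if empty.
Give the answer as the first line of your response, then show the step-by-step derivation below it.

0-1(w=3) 0-4(w=4) 1-2(w=2)

step 1: add edge 1-2 (w=2); MST = {1-2(w=2)}
step 2: add edge 0-1 (w=3); MST = {0-1(w=3) 1-2(w=2)}
step 3: add edge 0-4 (w=4); MST = {0-1(w=3) 0-4(w=4) 1-2(w=2)}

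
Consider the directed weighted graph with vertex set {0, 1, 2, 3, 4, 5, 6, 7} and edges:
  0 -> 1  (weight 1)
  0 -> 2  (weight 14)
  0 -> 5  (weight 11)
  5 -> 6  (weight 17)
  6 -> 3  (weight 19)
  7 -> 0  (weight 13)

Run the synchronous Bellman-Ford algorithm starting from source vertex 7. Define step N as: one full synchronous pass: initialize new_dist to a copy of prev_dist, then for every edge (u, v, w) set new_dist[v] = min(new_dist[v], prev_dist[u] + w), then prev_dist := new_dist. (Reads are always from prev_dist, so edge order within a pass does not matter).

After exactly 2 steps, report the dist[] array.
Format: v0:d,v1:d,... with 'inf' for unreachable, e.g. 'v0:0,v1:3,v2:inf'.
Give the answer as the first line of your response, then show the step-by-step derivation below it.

v0:13,v1:14,v2:27,v3:inf,v4:inf,v5:24,v6:inf,v7:0

step 1: dist = v0:13,v1:inf,v2:inf,v3:inf,v4:inf,v5:inf,v6:inf,v7:0
step 2: dist = v0:13,v1:14,v2:27,v3:inf,v4:inf,v5:24,v6:inf,v7:0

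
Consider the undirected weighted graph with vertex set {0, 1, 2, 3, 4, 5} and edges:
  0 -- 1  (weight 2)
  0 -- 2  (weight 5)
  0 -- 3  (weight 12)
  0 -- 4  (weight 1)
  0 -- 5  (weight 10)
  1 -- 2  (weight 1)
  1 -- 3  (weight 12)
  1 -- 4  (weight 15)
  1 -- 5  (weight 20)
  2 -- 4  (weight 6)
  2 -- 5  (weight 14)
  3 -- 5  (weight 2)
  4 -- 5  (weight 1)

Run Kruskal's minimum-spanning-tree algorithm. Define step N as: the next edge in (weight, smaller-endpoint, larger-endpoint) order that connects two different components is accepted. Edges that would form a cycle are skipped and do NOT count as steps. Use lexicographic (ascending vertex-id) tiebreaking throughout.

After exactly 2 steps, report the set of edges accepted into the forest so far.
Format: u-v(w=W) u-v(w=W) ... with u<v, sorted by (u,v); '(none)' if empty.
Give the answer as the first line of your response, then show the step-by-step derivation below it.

0-4(w=1) 1-2(w=1)

step 1: add edge 0-4 (w=1); MST = {0-4(w=1)}
step 2: add edge 1-2 (w=1); MST = {0-4(w=1) 1-2(w=1)}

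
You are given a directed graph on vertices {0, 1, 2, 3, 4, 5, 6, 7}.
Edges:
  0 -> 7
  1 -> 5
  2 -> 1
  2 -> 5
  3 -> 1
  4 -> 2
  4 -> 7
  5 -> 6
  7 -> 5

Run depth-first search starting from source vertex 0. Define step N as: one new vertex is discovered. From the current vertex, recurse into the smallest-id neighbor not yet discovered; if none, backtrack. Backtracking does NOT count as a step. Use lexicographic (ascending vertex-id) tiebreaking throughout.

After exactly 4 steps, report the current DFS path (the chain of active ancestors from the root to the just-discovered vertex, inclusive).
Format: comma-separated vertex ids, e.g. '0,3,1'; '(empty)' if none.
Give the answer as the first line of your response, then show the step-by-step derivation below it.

0,7,5,6

step 1: discover 0; path=0; order=0
step 2: discover 7; path=0>7; order=0,7
step 3: discover 5; path=0>7>5; order=0,7,5
step 4: discover 6; path=0>7>5>6; order=0,7,5,6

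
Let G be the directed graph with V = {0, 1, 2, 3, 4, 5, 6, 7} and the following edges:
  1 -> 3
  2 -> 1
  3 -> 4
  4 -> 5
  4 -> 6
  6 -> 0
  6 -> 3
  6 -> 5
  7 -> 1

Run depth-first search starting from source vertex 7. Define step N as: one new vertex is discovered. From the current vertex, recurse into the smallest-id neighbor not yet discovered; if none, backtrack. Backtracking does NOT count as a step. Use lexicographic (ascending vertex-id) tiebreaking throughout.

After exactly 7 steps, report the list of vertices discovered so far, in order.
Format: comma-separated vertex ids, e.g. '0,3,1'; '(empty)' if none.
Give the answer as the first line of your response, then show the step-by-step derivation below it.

7,1,3,4,5,6,0

step 1: discover 7; path=7; order=7
step 2: discover 1; path=7>1; order=7,1
step 3: discover 3; path=7>1>3; order=7,1,3
step 4: discover 4; path=7>1>3>4; order=7,1,3,4
step 5: discover 5; path=7>1>3>4>5; order=7,1,3,4,5
step 6: discover 6; path=7>1>3>4>6; order=7,1,3,4,5,6
step 7: discover 0; path=7>1>3>4>6>0; order=7,1,3,4,5,6,0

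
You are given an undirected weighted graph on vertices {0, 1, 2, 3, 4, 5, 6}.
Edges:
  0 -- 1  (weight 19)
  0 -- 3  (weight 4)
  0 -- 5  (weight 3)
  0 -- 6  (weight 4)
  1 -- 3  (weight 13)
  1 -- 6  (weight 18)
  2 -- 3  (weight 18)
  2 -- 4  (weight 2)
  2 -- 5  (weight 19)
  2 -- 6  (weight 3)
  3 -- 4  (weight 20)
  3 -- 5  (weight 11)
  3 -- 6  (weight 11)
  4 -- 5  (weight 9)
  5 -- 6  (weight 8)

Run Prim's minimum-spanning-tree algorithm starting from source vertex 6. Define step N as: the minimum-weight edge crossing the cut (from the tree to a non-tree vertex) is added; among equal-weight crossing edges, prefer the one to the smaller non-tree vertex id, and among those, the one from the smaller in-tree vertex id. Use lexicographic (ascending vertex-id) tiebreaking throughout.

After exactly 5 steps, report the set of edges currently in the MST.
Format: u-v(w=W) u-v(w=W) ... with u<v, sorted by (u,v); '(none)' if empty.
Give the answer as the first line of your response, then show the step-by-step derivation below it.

0-3(w=4) 0-5(w=3) 0-6(w=4) 2-4(w=2) 2-6(w=3)

step 1: add edge 2-6 (w=3); MST = {2-6(w=3)}
step 2: add edge 2-4 (w=2); MST = {2-4(w=2) 2-6(w=3)}
step 3: add edge 0-6 (w=4); MST = {0-6(w=4) 2-4(w=2) 2-6(w=3)}
step 4: add edge 0-5 (w=3); MST = {0-5(w=3) 0-6(w=4) 2-4(w=2) 2-6(w=3)}
step 5: add edge 0-3 (w=4); MST = {0-3(w=4) 0-5(w=3) 0-6(w=4) 2-4(w=2) 2-6(w=3)}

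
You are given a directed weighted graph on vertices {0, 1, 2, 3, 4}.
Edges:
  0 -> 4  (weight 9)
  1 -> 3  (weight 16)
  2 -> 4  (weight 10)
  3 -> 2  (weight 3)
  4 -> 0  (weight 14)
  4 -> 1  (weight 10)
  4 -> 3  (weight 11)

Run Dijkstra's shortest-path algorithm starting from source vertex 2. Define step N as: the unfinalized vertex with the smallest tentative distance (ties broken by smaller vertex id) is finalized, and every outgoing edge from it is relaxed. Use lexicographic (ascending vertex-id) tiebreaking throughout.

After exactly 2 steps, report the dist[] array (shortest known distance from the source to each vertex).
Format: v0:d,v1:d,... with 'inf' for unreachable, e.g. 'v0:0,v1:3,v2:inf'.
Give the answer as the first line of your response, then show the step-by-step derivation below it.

v0:24,v1:20,v2:0,v3:21,v4:10

step 1: dist = v0:inf,v1:inf,v2:0,v3:inf,v4:10
step 2: dist = v0:24,v1:20,v2:0,v3:21,v4:10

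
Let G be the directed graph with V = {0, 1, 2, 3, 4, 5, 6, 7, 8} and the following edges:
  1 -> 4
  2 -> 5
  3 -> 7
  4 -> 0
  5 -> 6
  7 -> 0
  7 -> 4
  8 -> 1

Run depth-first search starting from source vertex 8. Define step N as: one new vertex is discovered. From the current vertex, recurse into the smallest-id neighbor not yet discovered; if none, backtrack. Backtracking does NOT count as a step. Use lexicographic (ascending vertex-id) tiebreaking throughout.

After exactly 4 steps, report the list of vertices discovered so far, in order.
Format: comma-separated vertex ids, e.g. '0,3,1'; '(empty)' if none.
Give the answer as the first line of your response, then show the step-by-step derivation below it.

8,1,4,0

step 1: discover 8; path=8; order=8
step 2: discover 1; path=8>1; order=8,1
step 3: discover 4; path=8>1>4; order=8,1,4
step 4: discover 0; path=8>1>4>0; order=8,1,4,0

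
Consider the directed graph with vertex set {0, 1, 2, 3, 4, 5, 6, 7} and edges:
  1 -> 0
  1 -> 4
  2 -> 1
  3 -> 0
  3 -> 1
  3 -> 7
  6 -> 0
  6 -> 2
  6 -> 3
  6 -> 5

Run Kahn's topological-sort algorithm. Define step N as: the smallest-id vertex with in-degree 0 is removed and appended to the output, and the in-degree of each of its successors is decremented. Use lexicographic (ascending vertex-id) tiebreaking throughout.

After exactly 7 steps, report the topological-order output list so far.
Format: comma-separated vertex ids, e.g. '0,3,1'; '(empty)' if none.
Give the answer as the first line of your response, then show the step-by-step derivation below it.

6,2,3,1,0,4,5

step 1: output 6; order=[6]; indeg=(2,2,0,0,1,0,0,1)
step 2: output 2; order=[6,2]; indeg=(2,1,0,0,1,0,0,1)
step 3: output 3; order=[6,2,3]; indeg=(1,0,0,0,1,0,0,0)
step 4: output 1; order=[6,2,3,1]; indeg=(0,0,0,0,0,0,0,0)
step 5: output 0; order=[6,2,3,1,0]; indeg=(0,0,0,0,0,0,0,0)
step 6: output 4; order=[6,2,3,1,0,4]; indeg=(0,0,0,0,0,0,0,0)
step 7: output 5; order=[6,2,3,1,0,4,5]; indeg=(0,0,0,0,0,0,0,0)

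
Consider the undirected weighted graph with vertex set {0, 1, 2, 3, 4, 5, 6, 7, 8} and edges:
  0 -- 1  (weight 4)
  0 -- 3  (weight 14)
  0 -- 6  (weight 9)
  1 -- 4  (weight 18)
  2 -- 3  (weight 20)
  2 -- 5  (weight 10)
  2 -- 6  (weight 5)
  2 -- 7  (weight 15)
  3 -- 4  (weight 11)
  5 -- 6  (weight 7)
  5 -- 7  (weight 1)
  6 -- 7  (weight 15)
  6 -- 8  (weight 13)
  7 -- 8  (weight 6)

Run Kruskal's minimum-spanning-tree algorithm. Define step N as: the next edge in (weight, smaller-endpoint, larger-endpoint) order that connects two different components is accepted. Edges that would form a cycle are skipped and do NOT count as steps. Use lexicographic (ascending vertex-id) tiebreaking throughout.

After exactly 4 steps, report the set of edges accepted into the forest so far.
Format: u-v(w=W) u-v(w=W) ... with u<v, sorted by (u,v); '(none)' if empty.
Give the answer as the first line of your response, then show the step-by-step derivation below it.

0-1(w=4) 2-6(w=5) 5-7(w=1) 7-8(w=6)

step 1: add edge 5-7 (w=1); MST = {5-7(w=1)}
step 2: add edge 0-1 (w=4); MST = {0-1(w=4) 5-7(w=1)}
step 3: add edge 2-6 (w=5); MST = {0-1(w=4) 2-6(w=5) 5-7(w=1)}
step 4: add edge 7-8 (w=6); MST = {0-1(w=4) 2-6(w=5) 5-7(w=1) 7-8(w=6)}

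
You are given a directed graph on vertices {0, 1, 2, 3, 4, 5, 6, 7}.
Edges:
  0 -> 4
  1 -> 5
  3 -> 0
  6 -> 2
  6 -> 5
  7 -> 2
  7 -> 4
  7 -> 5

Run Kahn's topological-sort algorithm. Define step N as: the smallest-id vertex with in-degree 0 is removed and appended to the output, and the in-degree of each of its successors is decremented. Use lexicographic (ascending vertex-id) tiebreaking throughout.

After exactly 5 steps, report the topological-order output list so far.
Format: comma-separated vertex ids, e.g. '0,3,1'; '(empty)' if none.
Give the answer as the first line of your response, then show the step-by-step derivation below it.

1,3,0,6,7

step 1: output 1; order=[1]; indeg=(1,0,2,0,2,2,0,0)
step 2: output 3; order=[1,3]; indeg=(0,0,2,0,2,2,0,0)
step 3: output 0; order=[1,3,0]; indeg=(0,0,2,0,1,2,0,0)
step 4: output 6; order=[1,3,0,6]; indeg=(0,0,1,0,1,1,0,0)
step 5: output 7; order=[1,3,0,6,7]; indeg=(0,0,0,0,0,0,0,0)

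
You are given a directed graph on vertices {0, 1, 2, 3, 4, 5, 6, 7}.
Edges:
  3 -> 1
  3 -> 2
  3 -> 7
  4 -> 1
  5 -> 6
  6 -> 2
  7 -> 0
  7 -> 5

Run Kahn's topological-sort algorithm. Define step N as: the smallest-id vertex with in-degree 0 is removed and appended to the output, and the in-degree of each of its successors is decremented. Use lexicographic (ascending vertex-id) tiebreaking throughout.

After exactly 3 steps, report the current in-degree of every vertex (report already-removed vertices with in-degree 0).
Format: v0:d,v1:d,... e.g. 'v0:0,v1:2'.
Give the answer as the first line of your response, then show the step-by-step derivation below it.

v0:1,v1:0,v2:1,v3:0,v4:0,v5:1,v6:1,v7:0

step 1: output 3; order=[3]; indeg=(1,1,1,0,0,1,1,0)
step 2: output 4; order=[3,4]; indeg=(1,0,1,0,0,1,1,0)
step 3: output 1; order=[3,4,1]; indeg=(1,0,1,0,0,1,1,0)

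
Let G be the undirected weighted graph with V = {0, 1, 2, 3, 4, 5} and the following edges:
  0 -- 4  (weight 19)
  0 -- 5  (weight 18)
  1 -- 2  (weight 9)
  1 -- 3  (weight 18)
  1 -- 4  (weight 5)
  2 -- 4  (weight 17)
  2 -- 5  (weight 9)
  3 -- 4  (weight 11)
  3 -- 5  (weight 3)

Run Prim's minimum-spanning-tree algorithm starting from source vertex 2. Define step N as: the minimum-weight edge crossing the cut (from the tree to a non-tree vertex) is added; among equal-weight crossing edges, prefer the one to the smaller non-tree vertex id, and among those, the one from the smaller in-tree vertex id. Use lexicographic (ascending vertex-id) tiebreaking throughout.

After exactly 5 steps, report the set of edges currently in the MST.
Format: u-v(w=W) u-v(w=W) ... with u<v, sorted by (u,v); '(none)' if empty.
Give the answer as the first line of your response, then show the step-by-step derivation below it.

0-5(w=18) 1-2(w=9) 1-4(w=5) 2-5(w=9) 3-5(w=3)

step 1: add edge 1-2 (w=9); MST = {1-2(w=9)}
step 2: add edge 1-4 (w=5); MST = {1-2(w=9) 1-4(w=5)}
step 3: add edge 2-5 (w=9); MST = {1-2(w=9) 1-4(w=5) 2-5(w=9)}
step 4: add edge 3-5 (w=3); MST = {1-2(w=9) 1-4(w=5) 2-5(w=9) 3-5(w=3)}
step 5: add edge 0-5 (w=18); MST = {0-5(w=18) 1-2(w=9) 1-4(w=5) 2-5(w=9) 3-5(w=3)}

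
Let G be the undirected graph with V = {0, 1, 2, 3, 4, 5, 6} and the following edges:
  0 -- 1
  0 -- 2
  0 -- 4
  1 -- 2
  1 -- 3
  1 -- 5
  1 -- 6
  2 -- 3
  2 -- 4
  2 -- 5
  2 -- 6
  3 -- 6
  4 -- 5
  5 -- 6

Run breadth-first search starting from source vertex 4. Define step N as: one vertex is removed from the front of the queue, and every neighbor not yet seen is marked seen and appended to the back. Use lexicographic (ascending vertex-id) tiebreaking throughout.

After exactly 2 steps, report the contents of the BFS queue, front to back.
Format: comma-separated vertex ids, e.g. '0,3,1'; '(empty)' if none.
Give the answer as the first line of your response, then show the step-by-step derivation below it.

2,5,1

step 1: dequeue 4; queue=[0,2,5]; order=4
step 2: dequeue 0; queue=[2,5,1]; order=4,0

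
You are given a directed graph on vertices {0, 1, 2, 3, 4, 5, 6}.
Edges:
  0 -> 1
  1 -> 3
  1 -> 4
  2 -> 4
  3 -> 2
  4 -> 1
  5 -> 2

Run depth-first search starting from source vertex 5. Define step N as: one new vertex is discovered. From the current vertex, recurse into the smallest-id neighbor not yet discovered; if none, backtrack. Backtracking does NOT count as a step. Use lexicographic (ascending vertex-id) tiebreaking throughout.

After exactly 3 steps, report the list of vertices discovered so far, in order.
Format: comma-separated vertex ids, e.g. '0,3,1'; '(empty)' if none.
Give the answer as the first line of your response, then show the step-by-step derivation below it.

5,2,4

step 1: discover 5; path=5; order=5
step 2: discover 2; path=5>2; order=5,2
step 3: discover 4; path=5>2>4; order=5,2,4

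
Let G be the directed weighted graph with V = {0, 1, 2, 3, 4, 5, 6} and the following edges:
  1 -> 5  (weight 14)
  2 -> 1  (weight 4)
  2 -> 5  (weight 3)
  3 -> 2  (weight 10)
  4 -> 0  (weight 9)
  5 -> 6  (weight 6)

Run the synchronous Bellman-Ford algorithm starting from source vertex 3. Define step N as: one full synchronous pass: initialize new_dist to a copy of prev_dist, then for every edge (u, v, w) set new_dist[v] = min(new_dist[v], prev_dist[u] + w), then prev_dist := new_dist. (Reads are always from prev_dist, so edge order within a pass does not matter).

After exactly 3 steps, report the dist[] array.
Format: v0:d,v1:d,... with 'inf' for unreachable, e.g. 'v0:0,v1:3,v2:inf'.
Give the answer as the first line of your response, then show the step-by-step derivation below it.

v0:inf,v1:14,v2:10,v3:0,v4:inf,v5:13,v6:19

step 1: dist = v0:inf,v1:inf,v2:10,v3:0,v4:inf,v5:inf,v6:inf
step 2: dist = v0:inf,v1:14,v2:10,v3:0,v4:inf,v5:13,v6:inf
step 3: dist = v0:inf,v1:14,v2:10,v3:0,v4:inf,v5:13,v6:19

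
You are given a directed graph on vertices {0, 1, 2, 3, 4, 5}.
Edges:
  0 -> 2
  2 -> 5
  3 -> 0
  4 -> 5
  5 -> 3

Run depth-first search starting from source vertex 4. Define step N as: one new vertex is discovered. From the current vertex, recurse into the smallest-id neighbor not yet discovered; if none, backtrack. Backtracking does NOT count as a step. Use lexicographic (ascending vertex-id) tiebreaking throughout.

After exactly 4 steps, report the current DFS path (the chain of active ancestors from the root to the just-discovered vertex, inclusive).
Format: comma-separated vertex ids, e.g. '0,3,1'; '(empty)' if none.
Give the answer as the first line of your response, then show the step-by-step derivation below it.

4,5,3,0

step 1: discover 4; path=4; order=4
step 2: discover 5; path=4>5; order=4,5
step 3: discover 3; path=4>5>3; order=4,5,3
step 4: discover 0; path=4>5>3>0; order=4,5,3,0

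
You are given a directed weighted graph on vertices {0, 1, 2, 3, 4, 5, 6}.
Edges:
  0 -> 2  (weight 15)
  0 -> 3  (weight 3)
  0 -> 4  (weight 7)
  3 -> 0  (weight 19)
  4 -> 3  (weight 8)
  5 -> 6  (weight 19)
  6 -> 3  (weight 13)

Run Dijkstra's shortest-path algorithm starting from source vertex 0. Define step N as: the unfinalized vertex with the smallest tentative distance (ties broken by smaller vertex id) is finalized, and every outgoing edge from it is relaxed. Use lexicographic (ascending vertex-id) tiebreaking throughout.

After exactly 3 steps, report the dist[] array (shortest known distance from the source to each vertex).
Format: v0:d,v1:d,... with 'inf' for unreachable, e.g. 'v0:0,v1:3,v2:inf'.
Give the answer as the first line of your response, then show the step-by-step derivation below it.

v0:0,v1:inf,v2:15,v3:3,v4:7,v5:inf,v6:inf

step 1: dist = v0:0,v1:inf,v2:15,v3:3,v4:7,v5:inf,v6:inf
step 2: dist = v0:0,v1:inf,v2:15,v3:3,v4:7,v5:inf,v6:inf
step 3: dist = v0:0,v1:inf,v2:15,v3:3,v4:7,v5:inf,v6:inf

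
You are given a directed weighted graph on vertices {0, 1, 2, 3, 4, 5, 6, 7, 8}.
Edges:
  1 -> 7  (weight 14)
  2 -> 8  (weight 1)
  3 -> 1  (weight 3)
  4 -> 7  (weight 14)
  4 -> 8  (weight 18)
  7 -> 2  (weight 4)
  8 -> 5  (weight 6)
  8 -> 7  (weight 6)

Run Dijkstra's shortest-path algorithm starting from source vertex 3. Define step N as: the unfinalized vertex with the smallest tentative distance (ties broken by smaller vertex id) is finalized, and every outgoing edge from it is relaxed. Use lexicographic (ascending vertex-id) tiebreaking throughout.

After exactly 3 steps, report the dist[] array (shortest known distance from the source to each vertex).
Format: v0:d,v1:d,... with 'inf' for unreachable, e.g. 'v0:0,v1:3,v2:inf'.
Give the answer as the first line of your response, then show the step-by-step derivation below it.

v0:inf,v1:3,v2:21,v3:0,v4:inf,v5:inf,v6:inf,v7:17,v8:inf

step 1: dist = v0:inf,v1:3,v2:inf,v3:0,v4:inf,v5:inf,v6:inf,v7:inf,v8:inf
step 2: dist = v0:inf,v1:3,v2:inf,v3:0,v4:inf,v5:inf,v6:inf,v7:17,v8:inf
step 3: dist = v0:inf,v1:3,v2:21,v3:0,v4:inf,v5:inf,v6:inf,v7:17,v8:inf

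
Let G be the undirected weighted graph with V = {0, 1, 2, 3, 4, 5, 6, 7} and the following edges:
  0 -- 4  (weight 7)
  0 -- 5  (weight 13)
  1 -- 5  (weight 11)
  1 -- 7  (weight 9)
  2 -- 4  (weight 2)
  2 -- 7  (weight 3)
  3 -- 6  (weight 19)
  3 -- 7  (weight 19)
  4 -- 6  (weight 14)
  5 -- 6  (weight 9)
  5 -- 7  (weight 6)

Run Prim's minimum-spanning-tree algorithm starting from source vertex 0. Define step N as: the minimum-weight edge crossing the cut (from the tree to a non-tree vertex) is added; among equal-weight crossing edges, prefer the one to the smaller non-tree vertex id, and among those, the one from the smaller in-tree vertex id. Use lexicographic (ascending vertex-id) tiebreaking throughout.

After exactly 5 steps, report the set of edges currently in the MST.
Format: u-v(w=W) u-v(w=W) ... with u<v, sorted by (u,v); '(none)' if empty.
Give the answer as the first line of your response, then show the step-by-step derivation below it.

0-4(w=7) 1-7(w=9) 2-4(w=2) 2-7(w=3) 5-7(w=6)

step 1: add edge 0-4 (w=7); MST = {0-4(w=7)}
step 2: add edge 2-4 (w=2); MST = {0-4(w=7) 2-4(w=2)}
step 3: add edge 2-7 (w=3); MST = {0-4(w=7) 2-4(w=2) 2-7(w=3)}
step 4: add edge 5-7 (w=6); MST = {0-4(w=7) 2-4(w=2) 2-7(w=3) 5-7(w=6)}
step 5: add edge 1-7 (w=9); MST = {0-4(w=7) 1-7(w=9) 2-4(w=2) 2-7(w=3) 5-7(w=6)}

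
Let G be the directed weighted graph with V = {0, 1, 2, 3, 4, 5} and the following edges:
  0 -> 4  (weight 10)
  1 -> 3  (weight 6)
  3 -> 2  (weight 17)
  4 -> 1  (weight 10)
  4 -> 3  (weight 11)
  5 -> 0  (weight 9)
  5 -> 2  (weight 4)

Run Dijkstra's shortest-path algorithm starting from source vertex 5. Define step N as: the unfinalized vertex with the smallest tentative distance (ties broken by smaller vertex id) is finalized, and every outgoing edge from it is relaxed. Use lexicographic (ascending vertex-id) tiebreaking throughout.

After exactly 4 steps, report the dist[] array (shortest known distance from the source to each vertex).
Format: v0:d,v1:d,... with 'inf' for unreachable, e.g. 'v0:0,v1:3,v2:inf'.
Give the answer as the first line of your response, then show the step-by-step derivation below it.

v0:9,v1:29,v2:4,v3:30,v4:19,v5:0

step 1: dist = v0:9,v1:inf,v2:4,v3:inf,v4:inf,v5:0
step 2: dist = v0:9,v1:inf,v2:4,v3:inf,v4:inf,v5:0
step 3: dist = v0:9,v1:inf,v2:4,v3:inf,v4:19,v5:0
step 4: dist = v0:9,v1:29,v2:4,v3:30,v4:19,v5:0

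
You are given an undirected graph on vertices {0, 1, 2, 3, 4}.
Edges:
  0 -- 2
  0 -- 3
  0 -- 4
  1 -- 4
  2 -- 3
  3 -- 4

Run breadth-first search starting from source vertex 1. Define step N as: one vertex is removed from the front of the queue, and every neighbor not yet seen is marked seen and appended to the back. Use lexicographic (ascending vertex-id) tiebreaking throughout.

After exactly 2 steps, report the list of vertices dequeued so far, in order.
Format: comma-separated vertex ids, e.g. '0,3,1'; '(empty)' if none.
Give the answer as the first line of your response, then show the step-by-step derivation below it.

1,4

step 1: dequeue 1; queue=[4]; order=1
step 2: dequeue 4; queue=[0,3]; order=1,4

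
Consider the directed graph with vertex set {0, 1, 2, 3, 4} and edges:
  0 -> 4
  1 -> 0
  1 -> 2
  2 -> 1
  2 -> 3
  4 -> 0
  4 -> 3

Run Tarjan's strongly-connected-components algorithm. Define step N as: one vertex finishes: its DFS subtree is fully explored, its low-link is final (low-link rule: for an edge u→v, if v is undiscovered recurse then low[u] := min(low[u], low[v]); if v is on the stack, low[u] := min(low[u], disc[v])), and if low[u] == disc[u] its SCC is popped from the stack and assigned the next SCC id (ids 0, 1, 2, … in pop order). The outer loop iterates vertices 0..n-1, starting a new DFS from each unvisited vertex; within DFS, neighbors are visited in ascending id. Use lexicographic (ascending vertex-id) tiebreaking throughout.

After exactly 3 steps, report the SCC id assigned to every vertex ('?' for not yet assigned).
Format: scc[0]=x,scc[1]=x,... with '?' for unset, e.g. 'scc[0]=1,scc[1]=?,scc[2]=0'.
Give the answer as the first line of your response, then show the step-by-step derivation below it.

scc[0]=1,scc[1]=?,scc[2]=?,scc[3]=0,scc[4]=1

step 1: low=(low[0]=0,low[1]=?,low[2]=?,low[3]=2,low[4]=0); scc=(scc[0]=?,scc[1]=?,scc[2]=?,scc[3]=0,scc[4]=?)
step 2: low=(low[0]=0,low[1]=?,low[2]=?,low[3]=2,low[4]=0); scc=(scc[0]=?,scc[1]=?,scc[2]=?,scc[3]=0,scc[4]=?)
step 3: low=(low[0]=0,low[1]=?,low[2]=?,low[3]=2,low[4]=0); scc=(scc[0]=1,scc[1]=?,scc[2]=?,scc[3]=0,scc[4]=1)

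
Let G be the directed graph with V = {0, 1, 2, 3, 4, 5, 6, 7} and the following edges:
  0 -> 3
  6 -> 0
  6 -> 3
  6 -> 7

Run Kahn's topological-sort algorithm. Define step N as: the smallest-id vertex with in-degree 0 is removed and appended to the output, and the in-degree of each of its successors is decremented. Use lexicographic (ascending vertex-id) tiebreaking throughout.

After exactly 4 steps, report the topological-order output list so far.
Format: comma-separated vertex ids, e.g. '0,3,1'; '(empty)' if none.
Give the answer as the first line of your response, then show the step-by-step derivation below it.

1,2,4,5

step 1: output 1; order=[1]; indeg=(1,0,0,2,0,0,0,1)
step 2: output 2; order=[1,2]; indeg=(1,0,0,2,0,0,0,1)
step 3: output 4; order=[1,2,4]; indeg=(1,0,0,2,0,0,0,1)
step 4: output 5; order=[1,2,4,5]; indeg=(1,0,0,2,0,0,0,1)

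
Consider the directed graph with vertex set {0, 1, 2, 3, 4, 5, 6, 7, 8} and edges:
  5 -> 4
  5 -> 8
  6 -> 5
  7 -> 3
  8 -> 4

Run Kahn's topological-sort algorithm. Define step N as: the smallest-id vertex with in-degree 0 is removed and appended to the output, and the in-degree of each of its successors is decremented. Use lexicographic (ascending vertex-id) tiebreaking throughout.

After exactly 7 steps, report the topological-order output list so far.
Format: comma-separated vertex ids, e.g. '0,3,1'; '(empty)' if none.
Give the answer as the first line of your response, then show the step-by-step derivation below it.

0,1,2,6,5,7,3

step 1: output 0; order=[0]; indeg=(0,0,0,1,2,1,0,0,1)
step 2: output 1; order=[0,1]; indeg=(0,0,0,1,2,1,0,0,1)
step 3: output 2; order=[0,1,2]; indeg=(0,0,0,1,2,1,0,0,1)
step 4: output 6; order=[0,1,2,6]; indeg=(0,0,0,1,2,0,0,0,1)
step 5: output 5; order=[0,1,2,6,5]; indeg=(0,0,0,1,1,0,0,0,0)
step 6: output 7; order=[0,1,2,6,5,7]; indeg=(0,0,0,0,1,0,0,0,0)
step 7: output 3; order=[0,1,2,6,5,7,3]; indeg=(0,0,0,0,1,0,0,0,0)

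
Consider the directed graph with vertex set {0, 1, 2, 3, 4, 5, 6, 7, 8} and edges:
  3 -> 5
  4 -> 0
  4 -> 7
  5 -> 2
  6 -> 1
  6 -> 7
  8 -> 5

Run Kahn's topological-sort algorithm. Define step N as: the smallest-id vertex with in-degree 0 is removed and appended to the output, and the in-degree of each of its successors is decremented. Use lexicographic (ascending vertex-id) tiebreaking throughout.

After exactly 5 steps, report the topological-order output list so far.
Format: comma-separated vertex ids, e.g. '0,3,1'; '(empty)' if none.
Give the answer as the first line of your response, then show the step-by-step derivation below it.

3,4,0,6,1

step 1: output 3; order=[3]; indeg=(1,1,1,0,0,1,0,2,0)
step 2: output 4; order=[3,4]; indeg=(0,1,1,0,0,1,0,1,0)
step 3: output 0; order=[3,4,0]; indeg=(0,1,1,0,0,1,0,1,0)
step 4: output 6; order=[3,4,0,6]; indeg=(0,0,1,0,0,1,0,0,0)
step 5: output 1; order=[3,4,0,6,1]; indeg=(0,0,1,0,0,1,0,0,0)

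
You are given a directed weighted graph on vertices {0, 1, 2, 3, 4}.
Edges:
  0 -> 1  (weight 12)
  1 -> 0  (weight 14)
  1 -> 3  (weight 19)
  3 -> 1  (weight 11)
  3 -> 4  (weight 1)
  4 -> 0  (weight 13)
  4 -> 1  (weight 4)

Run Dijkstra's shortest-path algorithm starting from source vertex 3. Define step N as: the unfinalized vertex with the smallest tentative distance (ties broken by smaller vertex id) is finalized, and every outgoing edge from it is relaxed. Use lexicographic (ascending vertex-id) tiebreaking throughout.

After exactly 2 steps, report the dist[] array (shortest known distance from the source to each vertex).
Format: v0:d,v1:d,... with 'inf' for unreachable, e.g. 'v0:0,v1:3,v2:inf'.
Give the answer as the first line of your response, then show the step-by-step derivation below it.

v0:14,v1:5,v2:inf,v3:0,v4:1

step 1: dist = v0:inf,v1:11,v2:inf,v3:0,v4:1
step 2: dist = v0:14,v1:5,v2:inf,v3:0,v4:1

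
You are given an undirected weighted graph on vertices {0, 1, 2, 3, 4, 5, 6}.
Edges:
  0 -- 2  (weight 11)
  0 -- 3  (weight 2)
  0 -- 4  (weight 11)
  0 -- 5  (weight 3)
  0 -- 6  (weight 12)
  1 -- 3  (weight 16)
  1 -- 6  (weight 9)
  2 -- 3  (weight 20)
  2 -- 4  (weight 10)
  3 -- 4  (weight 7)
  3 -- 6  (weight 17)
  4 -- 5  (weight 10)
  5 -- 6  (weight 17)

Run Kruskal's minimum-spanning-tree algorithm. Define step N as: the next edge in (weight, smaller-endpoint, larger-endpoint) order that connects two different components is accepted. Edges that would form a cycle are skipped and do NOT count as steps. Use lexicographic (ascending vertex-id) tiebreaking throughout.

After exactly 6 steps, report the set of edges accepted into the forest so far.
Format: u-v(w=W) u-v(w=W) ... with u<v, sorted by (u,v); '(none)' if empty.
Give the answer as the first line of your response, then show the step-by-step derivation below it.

0-3(w=2) 0-5(w=3) 0-6(w=12) 1-6(w=9) 2-4(w=10) 3-4(w=7)

step 1: add edge 0-3 (w=2); MST = {0-3(w=2)}
step 2: add edge 0-5 (w=3); MST = {0-3(w=2) 0-5(w=3)}
step 3: add edge 3-4 (w=7); MST = {0-3(w=2) 0-5(w=3) 3-4(w=7)}
step 4: add edge 1-6 (w=9); MST = {0-3(w=2) 0-5(w=3) 1-6(w=9) 3-4(w=7)}
step 5: add edge 2-4 (w=10); MST = {0-3(w=2) 0-5(w=3) 1-6(w=9) 2-4(w=10) 3-4(w=7)}
step 6: add edge 0-6 (w=12); MST = {0-3(w=2) 0-5(w=3) 0-6(w=12) 1-6(w=9) 2-4(w=10) 3-4(w=7)}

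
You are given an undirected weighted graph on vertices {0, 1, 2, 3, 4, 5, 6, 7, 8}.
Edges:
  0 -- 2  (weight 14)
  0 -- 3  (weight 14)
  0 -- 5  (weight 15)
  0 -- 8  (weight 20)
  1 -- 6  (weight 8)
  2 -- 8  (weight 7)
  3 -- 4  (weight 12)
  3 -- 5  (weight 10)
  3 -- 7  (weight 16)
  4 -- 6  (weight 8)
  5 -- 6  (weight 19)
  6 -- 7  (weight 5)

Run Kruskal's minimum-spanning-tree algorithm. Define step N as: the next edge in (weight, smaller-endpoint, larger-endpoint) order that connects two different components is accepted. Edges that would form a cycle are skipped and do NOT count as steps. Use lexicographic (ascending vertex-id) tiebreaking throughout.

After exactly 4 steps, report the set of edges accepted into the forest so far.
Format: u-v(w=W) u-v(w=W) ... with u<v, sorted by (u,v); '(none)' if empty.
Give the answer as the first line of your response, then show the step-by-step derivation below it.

1-6(w=8) 2-8(w=7) 4-6(w=8) 6-7(w=5)

step 1: add edge 6-7 (w=5); MST = {6-7(w=5)}
step 2: add edge 2-8 (w=7); MST = {2-8(w=7) 6-7(w=5)}
step 3: add edge 1-6 (w=8); MST = {1-6(w=8) 2-8(w=7) 6-7(w=5)}
step 4: add edge 4-6 (w=8); MST = {1-6(w=8) 2-8(w=7) 4-6(w=8) 6-7(w=5)}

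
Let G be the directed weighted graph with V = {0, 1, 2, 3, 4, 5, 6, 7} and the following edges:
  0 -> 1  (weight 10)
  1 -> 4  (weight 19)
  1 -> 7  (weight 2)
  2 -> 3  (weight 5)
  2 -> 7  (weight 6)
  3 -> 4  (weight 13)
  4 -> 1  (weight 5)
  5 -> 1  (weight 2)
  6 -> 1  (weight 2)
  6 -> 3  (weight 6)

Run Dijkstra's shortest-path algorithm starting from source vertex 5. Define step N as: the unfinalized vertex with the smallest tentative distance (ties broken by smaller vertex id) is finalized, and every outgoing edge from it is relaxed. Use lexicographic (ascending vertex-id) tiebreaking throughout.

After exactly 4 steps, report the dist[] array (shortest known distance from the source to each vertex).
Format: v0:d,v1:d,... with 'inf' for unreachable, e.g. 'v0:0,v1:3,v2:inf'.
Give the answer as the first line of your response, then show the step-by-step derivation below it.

v0:inf,v1:2,v2:inf,v3:inf,v4:21,v5:0,v6:inf,v7:4

step 1: dist = v0:inf,v1:2,v2:inf,v3:inf,v4:inf,v5:0,v6:inf,v7:inf
step 2: dist = v0:inf,v1:2,v2:inf,v3:inf,v4:21,v5:0,v6:inf,v7:4
step 3: dist = v0:inf,v1:2,v2:inf,v3:inf,v4:21,v5:0,v6:inf,v7:4
step 4: dist = v0:inf,v1:2,v2:inf,v3:inf,v4:21,v5:0,v6:inf,v7:4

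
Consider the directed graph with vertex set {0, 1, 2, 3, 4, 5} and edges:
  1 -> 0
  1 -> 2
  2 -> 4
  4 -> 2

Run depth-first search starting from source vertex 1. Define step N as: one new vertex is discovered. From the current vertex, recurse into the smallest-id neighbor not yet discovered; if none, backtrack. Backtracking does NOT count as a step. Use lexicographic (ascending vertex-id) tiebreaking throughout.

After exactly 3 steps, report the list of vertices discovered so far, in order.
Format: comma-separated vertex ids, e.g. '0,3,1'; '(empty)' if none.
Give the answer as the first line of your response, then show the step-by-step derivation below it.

1,0,2

step 1: discover 1; path=1; order=1
step 2: discover 0; path=1>0; order=1,0
step 3: discover 2; path=1>2; order=1,0,2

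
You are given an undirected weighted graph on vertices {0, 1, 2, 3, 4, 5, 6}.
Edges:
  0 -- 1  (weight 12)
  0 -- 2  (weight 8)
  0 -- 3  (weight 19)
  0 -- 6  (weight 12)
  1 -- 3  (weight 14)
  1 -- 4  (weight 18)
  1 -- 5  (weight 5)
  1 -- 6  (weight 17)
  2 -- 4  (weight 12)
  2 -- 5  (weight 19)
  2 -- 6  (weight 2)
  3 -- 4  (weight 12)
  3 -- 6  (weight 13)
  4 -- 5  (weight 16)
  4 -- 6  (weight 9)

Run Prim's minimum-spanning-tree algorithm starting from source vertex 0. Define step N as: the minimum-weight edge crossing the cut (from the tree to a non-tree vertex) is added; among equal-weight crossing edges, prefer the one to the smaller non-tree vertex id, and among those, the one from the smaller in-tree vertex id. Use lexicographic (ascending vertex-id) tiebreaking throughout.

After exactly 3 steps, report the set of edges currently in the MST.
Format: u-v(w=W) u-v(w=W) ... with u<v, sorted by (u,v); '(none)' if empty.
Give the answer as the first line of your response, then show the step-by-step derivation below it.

0-2(w=8) 2-6(w=2) 4-6(w=9)

step 1: add edge 0-2 (w=8); MST = {0-2(w=8)}
step 2: add edge 2-6 (w=2); MST = {0-2(w=8) 2-6(w=2)}
step 3: add edge 4-6 (w=9); MST = {0-2(w=8) 2-6(w=2) 4-6(w=9)}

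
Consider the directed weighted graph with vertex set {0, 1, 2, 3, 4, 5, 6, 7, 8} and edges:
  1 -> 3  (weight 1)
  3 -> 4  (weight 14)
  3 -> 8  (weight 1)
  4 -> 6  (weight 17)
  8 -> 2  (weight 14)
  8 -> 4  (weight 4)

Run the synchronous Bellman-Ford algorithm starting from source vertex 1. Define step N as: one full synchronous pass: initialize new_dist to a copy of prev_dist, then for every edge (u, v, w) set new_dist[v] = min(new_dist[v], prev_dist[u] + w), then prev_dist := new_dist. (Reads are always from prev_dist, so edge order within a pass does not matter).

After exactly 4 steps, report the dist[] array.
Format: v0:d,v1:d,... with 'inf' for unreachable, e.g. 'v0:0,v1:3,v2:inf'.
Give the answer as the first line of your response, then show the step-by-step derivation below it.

v0:inf,v1:0,v2:16,v3:1,v4:6,v5:inf,v6:23,v7:inf,v8:2

step 1: dist = v0:inf,v1:0,v2:inf,v3:1,v4:inf,v5:inf,v6:inf,v7:inf,v8:inf
step 2: dist = v0:inf,v1:0,v2:inf,v3:1,v4:15,v5:inf,v6:inf,v7:inf,v8:2
step 3: dist = v0:inf,v1:0,v2:16,v3:1,v4:6,v5:inf,v6:32,v7:inf,v8:2
step 4: dist = v0:inf,v1:0,v2:16,v3:1,v4:6,v5:inf,v6:23,v7:inf,v8:2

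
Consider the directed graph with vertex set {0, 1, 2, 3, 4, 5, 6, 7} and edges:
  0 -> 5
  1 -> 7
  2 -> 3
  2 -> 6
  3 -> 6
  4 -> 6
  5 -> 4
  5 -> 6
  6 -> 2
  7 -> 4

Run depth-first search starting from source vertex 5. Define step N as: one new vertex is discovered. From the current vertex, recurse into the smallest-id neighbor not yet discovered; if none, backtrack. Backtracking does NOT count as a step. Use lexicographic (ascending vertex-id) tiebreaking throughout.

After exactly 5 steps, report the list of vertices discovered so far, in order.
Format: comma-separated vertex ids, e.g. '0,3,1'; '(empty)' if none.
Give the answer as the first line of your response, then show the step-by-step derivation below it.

5,4,6,2,3

step 1: discover 5; path=5; order=5
step 2: discover 4; path=5>4; order=5,4
step 3: discover 6; path=5>4>6; order=5,4,6
step 4: discover 2; path=5>4>6>2; order=5,4,6,2
step 5: discover 3; path=5>4>6>2>3; order=5,4,6,2,3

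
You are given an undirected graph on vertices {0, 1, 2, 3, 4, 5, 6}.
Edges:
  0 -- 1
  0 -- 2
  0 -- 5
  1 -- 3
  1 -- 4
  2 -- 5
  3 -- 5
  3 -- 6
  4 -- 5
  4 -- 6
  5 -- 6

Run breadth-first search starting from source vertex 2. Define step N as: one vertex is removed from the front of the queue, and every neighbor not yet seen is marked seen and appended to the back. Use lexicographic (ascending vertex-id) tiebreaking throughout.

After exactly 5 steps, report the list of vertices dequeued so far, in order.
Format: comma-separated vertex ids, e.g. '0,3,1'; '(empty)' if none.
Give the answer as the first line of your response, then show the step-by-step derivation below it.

2,0,5,1,3

step 1: dequeue 2; queue=[0,5]; order=2
step 2: dequeue 0; queue=[5,1]; order=2,0
step 3: dequeue 5; queue=[1,3,4,6]; order=2,0,5
step 4: dequeue 1; queue=[3,4,6]; order=2,0,5,1
step 5: dequeue 3; queue=[4,6]; order=2,0,5,1,3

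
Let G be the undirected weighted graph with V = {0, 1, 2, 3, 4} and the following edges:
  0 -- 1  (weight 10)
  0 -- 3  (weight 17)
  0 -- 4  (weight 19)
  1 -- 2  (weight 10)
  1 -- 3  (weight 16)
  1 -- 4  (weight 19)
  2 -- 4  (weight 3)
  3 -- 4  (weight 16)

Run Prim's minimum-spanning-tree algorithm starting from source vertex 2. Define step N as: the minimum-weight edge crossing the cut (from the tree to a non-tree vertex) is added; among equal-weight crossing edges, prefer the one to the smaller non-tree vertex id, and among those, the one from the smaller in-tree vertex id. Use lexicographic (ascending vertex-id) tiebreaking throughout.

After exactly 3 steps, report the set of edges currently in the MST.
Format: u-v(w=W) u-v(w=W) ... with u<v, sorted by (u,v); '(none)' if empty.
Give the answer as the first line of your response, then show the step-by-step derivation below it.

0-1(w=10) 1-2(w=10) 2-4(w=3)

step 1: add edge 2-4 (w=3); MST = {2-4(w=3)}
step 2: add edge 1-2 (w=10); MST = {1-2(w=10) 2-4(w=3)}
step 3: add edge 0-1 (w=10); MST = {0-1(w=10) 1-2(w=10) 2-4(w=3)}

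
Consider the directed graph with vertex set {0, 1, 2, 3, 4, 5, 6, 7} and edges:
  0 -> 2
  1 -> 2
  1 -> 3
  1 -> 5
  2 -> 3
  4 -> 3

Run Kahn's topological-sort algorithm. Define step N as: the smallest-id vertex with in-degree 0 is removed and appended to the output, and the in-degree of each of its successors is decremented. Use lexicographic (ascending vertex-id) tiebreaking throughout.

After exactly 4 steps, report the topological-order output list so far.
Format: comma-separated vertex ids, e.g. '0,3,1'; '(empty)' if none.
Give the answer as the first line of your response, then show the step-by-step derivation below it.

0,1,2,4

step 1: output 0; order=[0]; indeg=(0,0,1,3,0,1,0,0)
step 2: output 1; order=[0,1]; indeg=(0,0,0,2,0,0,0,0)
step 3: output 2; order=[0,1,2]; indeg=(0,0,0,1,0,0,0,0)
step 4: output 4; order=[0,1,2,4]; indeg=(0,0,0,0,0,0,0,0)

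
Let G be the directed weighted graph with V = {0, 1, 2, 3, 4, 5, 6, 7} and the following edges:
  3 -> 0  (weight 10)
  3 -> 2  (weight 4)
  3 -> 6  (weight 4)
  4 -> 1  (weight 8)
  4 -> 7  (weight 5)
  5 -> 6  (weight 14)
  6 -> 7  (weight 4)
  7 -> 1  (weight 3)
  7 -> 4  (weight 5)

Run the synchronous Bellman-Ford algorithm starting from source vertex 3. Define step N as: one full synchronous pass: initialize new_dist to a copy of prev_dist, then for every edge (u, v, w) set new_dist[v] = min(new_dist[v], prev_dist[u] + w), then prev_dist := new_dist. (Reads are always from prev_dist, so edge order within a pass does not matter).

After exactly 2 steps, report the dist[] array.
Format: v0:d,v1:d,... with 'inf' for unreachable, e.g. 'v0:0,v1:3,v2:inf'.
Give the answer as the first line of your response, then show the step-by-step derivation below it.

v0:10,v1:inf,v2:4,v3:0,v4:inf,v5:inf,v6:4,v7:8

step 1: dist = v0:10,v1:inf,v2:4,v3:0,v4:inf,v5:inf,v6:4,v7:inf
step 2: dist = v0:10,v1:inf,v2:4,v3:0,v4:inf,v5:inf,v6:4,v7:8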